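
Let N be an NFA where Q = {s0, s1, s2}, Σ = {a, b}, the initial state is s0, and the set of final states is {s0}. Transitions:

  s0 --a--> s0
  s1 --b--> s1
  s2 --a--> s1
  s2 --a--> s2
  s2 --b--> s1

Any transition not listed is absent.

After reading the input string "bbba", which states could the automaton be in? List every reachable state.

∅

Start in {s0}.
Read 'b': {s0} → ∅.
The set is empty and remains empty for the remaining 3 symbols.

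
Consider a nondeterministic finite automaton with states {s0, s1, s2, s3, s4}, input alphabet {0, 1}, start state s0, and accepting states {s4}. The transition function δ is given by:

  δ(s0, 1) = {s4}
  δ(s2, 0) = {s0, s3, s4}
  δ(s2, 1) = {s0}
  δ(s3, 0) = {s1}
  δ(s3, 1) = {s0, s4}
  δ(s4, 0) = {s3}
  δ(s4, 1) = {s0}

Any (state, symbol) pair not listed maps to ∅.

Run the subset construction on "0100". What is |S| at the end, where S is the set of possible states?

0

Start in {s0}.
Read '0': s0→∅; now ∅.
The set is empty and remains empty for the remaining 3 symbols.
That set has 0 states.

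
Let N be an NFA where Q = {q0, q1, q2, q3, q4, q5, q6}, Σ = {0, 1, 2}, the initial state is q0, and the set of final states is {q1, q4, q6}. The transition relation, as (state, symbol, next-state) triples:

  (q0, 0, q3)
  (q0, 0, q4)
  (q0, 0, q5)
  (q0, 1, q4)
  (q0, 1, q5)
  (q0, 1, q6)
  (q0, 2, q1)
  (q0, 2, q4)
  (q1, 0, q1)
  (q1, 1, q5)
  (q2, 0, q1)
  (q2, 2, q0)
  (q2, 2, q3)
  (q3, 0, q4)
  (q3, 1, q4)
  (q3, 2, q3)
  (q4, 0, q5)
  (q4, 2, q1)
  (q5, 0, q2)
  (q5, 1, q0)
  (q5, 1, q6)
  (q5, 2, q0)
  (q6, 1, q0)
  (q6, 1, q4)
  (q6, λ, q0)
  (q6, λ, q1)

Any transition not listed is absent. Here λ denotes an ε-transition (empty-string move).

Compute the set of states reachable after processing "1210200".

{q1, q2, q4, q5}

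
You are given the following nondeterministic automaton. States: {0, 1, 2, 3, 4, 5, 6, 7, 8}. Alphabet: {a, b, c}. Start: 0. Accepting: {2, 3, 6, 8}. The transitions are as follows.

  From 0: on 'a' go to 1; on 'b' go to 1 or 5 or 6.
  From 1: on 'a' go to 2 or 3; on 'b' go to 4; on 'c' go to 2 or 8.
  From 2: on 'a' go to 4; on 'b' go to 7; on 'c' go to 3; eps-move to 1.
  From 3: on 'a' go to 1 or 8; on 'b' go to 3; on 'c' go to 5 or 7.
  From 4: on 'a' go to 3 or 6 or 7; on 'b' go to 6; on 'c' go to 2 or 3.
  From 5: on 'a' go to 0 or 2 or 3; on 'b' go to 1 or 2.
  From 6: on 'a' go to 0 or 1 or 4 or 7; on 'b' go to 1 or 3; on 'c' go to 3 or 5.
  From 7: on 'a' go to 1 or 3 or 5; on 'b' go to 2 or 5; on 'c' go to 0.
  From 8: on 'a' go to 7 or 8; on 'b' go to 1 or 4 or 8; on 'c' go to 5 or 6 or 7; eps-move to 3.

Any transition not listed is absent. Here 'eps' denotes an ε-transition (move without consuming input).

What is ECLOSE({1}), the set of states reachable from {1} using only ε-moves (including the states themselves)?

{1}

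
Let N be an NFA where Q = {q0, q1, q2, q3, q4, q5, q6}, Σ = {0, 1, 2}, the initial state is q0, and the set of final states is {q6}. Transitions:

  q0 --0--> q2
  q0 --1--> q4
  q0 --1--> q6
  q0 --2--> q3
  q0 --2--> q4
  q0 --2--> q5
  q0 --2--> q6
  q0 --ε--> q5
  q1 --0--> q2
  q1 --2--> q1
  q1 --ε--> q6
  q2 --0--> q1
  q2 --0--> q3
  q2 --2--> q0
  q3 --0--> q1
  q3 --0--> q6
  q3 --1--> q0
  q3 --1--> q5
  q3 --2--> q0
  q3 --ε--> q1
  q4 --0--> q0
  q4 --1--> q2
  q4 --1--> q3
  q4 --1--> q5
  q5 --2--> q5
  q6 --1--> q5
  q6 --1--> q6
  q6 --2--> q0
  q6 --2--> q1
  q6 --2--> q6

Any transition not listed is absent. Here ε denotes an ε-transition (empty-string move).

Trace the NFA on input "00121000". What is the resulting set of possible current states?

Start: ε-closure({q0}) = {q0, q5}.
Read '0': {q0, q5} → {q2}.
Read '0': {q2} → {q1, q3, q6}.
Read '1': {q1, q3, q6} → {q0, q5, q6}.
Read '2': {q0, q5, q6} → {q0, q1, q3, q4, q5, q6}.
Read '1': {q0, q1, q3, q4, q5, q6} → {q0, q1, q2, q3, q4, q5, q6}.
Read '0': {q0, q1, q2, q3, q4, q5, q6} → {q0, q1, q2, q3, q5, q6}.
Read '0': {q0, q1, q2, q3, q5, q6} → {q1, q2, q3, q6}.
Read '0': {q1, q2, q3, q6} → {q1, q2, q3, q6}.

{q1, q2, q3, q6}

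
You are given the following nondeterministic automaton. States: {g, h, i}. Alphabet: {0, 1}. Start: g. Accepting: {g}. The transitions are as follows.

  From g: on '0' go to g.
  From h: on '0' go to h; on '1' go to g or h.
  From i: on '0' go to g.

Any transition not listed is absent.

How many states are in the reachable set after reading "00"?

1

Start in {g}.
Read '0': g→{g}; now {g}.
Read '0': g→{g}; now {g}.
That set has 1 state.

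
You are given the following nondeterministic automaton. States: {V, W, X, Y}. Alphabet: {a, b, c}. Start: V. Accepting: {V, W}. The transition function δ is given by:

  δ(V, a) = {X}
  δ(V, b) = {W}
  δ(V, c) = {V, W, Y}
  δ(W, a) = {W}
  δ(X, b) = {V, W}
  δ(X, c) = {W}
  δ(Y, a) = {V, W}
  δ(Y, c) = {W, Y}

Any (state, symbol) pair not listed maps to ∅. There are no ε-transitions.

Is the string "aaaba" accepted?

Start in {V}.
Read 'a': {V} → {X}.
Read 'a': {X} → ∅.
The set is empty and remains empty for the remaining 3 symbols.
The final set ∅ contains no accepting state.

No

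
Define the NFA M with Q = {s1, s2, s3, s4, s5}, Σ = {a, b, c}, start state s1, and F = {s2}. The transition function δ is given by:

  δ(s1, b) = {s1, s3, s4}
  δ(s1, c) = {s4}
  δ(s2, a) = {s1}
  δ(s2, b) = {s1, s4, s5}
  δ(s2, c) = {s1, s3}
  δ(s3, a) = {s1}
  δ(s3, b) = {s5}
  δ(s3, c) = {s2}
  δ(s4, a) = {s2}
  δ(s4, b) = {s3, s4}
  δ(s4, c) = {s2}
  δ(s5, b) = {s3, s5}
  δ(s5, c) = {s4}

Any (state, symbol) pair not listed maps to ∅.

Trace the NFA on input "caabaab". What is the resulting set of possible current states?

Start in {s1}.
Read 'c': s1→{s4}; now {s4}.
Read 'a': s4→{s2}; now {s2}.
Read 'a': s2→{s1}; now {s1}.
Read 'b': s1→{s1, s3, s4}; now {s1, s3, s4}.
Read 'a': s1→∅, s3→{s1}, s4→{s2}; now {s1, s2}.
Read 'a': s1→∅, s2→{s1}; now {s1}.
Read 'b': s1→{s1, s3, s4}; now {s1, s3, s4}.

{s1, s3, s4}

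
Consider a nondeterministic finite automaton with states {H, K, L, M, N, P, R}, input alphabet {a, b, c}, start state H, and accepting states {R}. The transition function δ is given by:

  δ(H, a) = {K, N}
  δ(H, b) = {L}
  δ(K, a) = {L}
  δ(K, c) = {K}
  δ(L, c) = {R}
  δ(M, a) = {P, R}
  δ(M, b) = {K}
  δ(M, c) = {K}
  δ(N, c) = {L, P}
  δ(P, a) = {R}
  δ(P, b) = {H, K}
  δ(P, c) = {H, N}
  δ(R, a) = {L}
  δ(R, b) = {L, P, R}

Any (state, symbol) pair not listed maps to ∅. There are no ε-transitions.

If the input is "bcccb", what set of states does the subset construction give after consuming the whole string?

∅

Start in {H}.
Read 'b': {H} → {L}.
Read 'c': {L} → {R}.
Read 'c': {R} → ∅.
The set is empty and remains empty for the remaining 2 symbols.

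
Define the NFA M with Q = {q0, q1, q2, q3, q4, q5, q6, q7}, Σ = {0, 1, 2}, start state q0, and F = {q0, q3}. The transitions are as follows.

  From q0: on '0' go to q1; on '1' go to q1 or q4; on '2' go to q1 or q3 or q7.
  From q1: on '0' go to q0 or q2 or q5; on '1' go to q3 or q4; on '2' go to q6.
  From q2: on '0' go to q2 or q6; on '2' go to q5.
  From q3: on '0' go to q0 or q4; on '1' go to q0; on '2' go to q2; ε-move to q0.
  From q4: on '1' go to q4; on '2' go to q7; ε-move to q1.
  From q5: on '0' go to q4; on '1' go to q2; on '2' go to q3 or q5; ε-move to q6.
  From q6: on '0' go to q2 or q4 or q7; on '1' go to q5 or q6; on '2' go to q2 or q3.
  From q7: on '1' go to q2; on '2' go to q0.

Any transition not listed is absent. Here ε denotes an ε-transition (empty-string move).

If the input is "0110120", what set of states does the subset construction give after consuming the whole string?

{q0, q1, q2, q4, q5, q6, q7}

Start in {q0}.
Read '0': q0→{q1}; now {q1}.
Read '1': q1→{q3, q4}; union {q3, q4}; ε-closure = {q0, q1, q3, q4}.
Read '1': q0→{q1, q4}, q1→{q3, q4}, q3→{q0}, q4→{q4}; now {q0, q1, q3, q4}.
Read '0': q0→{q1}, q1→{q0, q2, q5}, q3→{q0, q4}, q4→∅; union {q0, q1, q2, q4, q5}; ε-closure = {q0, q1, q2, q4, q5, q6}.
Read '1': q0→{q1, q4}, q1→{q3, q4}, q2→∅, q4→{q4}, q5→{q2}, q6→{q5, q6}; union {q1, q2, q3, q4, q5, q6}; ε-closure = {q0, q1, q2, q3, q4, q5, q6}.
Read '2': q0→{q1, q3, q7}, q1→{q6}, q2→{q5}, q3→{q2}, q4→{q7}, q5→{q3, q5}, q6→{q2, q3}; union {q1, q2, q3, q5, q6, q7}; ε-closure = {q0, q1, q2, q3, q5, q6, q7}.
Read '0': q0→{q1}, q1→{q0, q2, q5}, q2→{q2, q6}, q3→{q0, q4}, q5→{q4}, q6→{q2, q4, q7}, q7→∅; now {q0, q1, q2, q4, q5, q6, q7}.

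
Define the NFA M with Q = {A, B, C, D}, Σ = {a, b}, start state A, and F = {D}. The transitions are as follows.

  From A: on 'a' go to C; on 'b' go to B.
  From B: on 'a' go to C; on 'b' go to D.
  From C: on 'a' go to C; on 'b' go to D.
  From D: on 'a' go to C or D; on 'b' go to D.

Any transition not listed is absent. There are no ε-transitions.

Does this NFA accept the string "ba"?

No

Start in {A}.
Read 'b': A→{B}; now {B}.
Read 'a': B→{C}; now {C}.
The final set {C} contains no accepting state.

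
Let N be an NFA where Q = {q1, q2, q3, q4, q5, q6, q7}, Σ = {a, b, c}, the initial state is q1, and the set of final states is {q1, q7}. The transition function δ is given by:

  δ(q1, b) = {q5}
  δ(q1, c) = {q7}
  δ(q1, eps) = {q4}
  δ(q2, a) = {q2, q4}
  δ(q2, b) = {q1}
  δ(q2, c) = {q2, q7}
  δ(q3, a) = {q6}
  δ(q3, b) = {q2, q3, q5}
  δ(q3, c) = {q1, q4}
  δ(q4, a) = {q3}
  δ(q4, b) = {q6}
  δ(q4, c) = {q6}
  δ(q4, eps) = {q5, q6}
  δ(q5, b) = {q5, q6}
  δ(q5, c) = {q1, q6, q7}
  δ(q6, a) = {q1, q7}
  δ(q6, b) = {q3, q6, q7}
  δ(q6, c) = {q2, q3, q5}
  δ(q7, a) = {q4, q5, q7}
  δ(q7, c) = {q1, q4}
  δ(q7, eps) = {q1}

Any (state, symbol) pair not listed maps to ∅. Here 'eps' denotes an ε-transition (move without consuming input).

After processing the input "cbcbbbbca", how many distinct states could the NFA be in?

Start: ε-closure({q1}) = {q1, q4, q5, q6}.
Read 'c': q1→{q7}, q4→{q6}, q5→{q1, q6, q7}, q6→{q2, q3, q5}; union {q1, q2, q3, q5, q6, q7}; ε-closure = {q1, q2, q3, q4, q5, q6, q7}.
Read 'b': q1→{q5}, q2→{q1}, q3→{q2, q3, q5}, q4→{q6}, q5→{q5, q6}, q6→{q3, q6, q7}, q7→∅; union {q1, q2, q3, q5, q6, q7}; ε-closure = {q1, q2, q3, q4, q5, q6, q7}.
Read 'c': q1→{q7}, q2→{q2, q7}, q3→{q1, q4}, q4→{q6}, q5→{q1, q6, q7}, q6→{q2, q3, q5}, q7→{q1, q4}; now {q1, q2, q3, q4, q5, q6, q7}.
Read 'b': q1→{q5}, q2→{q1}, q3→{q2, q3, q5}, q4→{q6}, q5→{q5, q6}, q6→{q3, q6, q7}, q7→∅; union {q1, q2, q3, q5, q6, q7}; ε-closure = {q1, q2, q3, q4, q5, q6, q7}.
Read 'b': q1→{q5}, q2→{q1}, q3→{q2, q3, q5}, q4→{q6}, q5→{q5, q6}, q6→{q3, q6, q7}, q7→∅; union {q1, q2, q3, q5, q6, q7}; ε-closure = {q1, q2, q3, q4, q5, q6, q7}.
Read 'b': q1→{q5}, q2→{q1}, q3→{q2, q3, q5}, q4→{q6}, q5→{q5, q6}, q6→{q3, q6, q7}, q7→∅; union {q1, q2, q3, q5, q6, q7}; ε-closure = {q1, q2, q3, q4, q5, q6, q7}.
Read 'b': q1→{q5}, q2→{q1}, q3→{q2, q3, q5}, q4→{q6}, q5→{q5, q6}, q6→{q3, q6, q7}, q7→∅; union {q1, q2, q3, q5, q6, q7}; ε-closure = {q1, q2, q3, q4, q5, q6, q7}.
Read 'c': q1→{q7}, q2→{q2, q7}, q3→{q1, q4}, q4→{q6}, q5→{q1, q6, q7}, q6→{q2, q3, q5}, q7→{q1, q4}; now {q1, q2, q3, q4, q5, q6, q7}.
Read 'a': q1→∅, q2→{q2, q4}, q3→{q6}, q4→{q3}, q5→∅, q6→{q1, q7}, q7→{q4, q5, q7}; now {q1, q2, q3, q4, q5, q6, q7}.
That set has 7 states.

7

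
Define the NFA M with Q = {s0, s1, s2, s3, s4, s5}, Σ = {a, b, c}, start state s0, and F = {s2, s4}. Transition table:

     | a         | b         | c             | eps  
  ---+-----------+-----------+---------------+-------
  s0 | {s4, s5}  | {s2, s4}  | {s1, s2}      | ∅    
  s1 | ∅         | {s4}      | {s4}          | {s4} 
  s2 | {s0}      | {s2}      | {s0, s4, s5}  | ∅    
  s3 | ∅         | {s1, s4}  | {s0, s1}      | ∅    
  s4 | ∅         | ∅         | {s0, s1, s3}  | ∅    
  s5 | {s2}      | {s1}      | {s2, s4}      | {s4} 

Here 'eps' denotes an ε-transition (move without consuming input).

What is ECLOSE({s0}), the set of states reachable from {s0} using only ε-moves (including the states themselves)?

Begin with {s0}.
No ε-moves leave this set, so the closure equals the set itself.

{s0}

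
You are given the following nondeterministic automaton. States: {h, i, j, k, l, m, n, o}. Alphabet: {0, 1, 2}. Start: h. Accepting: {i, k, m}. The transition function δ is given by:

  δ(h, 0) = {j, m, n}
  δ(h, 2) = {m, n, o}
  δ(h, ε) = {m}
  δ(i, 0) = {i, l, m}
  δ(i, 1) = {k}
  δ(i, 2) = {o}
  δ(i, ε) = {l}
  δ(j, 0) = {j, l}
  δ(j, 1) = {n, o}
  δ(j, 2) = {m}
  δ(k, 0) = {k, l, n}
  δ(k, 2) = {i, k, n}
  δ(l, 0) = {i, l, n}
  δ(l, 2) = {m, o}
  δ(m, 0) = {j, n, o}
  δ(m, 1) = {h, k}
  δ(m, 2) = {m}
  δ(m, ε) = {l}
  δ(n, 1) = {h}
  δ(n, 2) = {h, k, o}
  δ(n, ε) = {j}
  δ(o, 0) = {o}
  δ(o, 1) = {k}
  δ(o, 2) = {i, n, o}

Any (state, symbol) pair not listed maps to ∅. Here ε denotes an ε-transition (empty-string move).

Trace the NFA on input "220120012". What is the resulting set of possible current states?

{h, i, j, k, l, m, n, o}

Start: ε-closure({h}) = {h, l, m}.
Read '2': h→{m, n, o}, l→{m, o}, m→{m}; union {m, n, o}; ε-closure = {j, l, m, n, o}.
Read '2': j→{m}, l→{m, o}, m→{m}, n→{h, k, o}, o→{i, n, o}; union {h, i, k, m, n, o}; ε-closure = {h, i, j, k, l, m, n, o}.
Read '0': h→{j, m, n}, i→{i, l, m}, j→{j, l}, k→{k, l, n}, l→{i, l, n}, m→{j, n, o}, n→∅, o→{o}; now {i, j, k, l, m, n, o}.
Read '1': i→{k}, j→{n, o}, k→∅, l→∅, m→{h, k}, n→{h}, o→{k}; union {h, k, n, o}; ε-closure = {h, j, k, l, m, n, o}.
Read '2': h→{m, n, o}, j→{m}, k→{i, k, n}, l→{m, o}, m→{m}, n→{h, k, o}, o→{i, n, o}; union {h, i, k, m, n, o}; ε-closure = {h, i, j, k, l, m, n, o}.
Read '0': h→{j, m, n}, i→{i, l, m}, j→{j, l}, k→{k, l, n}, l→{i, l, n}, m→{j, n, o}, n→∅, o→{o}; now {i, j, k, l, m, n, o}.
Read '0': i→{i, l, m}, j→{j, l}, k→{k, l, n}, l→{i, l, n}, m→{j, n, o}, n→∅, o→{o}; now {i, j, k, l, m, n, o}.
Read '1': i→{k}, j→{n, o}, k→∅, l→∅, m→{h, k}, n→{h}, o→{k}; union {h, k, n, o}; ε-closure = {h, j, k, l, m, n, o}.
Read '2': h→{m, n, o}, j→{m}, k→{i, k, n}, l→{m, o}, m→{m}, n→{h, k, o}, o→{i, n, o}; union {h, i, k, m, n, o}; ε-closure = {h, i, j, k, l, m, n, o}.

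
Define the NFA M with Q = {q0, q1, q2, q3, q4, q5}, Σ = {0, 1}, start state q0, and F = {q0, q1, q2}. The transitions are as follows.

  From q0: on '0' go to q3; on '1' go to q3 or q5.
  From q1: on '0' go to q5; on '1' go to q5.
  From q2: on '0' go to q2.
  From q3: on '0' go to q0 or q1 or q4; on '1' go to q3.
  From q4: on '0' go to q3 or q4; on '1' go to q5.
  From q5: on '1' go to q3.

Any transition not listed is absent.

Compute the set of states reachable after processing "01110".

{q0, q1, q4}

Start in {q0}.
Read '0': q0→{q3}; now {q3}.
Read '1': q3→{q3}; now {q3}.
Read '1': q3→{q3}; now {q3}.
Read '1': q3→{q3}; now {q3}.
Read '0': q3→{q0, q1, q4}; now {q0, q1, q4}.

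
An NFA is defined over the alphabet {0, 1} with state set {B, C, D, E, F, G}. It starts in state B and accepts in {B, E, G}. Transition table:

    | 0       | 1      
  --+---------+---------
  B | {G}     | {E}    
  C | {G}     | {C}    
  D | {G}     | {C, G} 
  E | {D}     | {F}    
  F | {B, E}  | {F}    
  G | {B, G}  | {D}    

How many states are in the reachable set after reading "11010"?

3

Start in {B}.
Read '1': B→{E}; now {E}.
Read '1': E→{F}; now {F}.
Read '0': F→{B, E}; now {B, E}.
Read '1': B→{E}, E→{F}; now {E, F}.
Read '0': E→{D}, F→{B, E}; now {B, D, E}.
That set has 3 states.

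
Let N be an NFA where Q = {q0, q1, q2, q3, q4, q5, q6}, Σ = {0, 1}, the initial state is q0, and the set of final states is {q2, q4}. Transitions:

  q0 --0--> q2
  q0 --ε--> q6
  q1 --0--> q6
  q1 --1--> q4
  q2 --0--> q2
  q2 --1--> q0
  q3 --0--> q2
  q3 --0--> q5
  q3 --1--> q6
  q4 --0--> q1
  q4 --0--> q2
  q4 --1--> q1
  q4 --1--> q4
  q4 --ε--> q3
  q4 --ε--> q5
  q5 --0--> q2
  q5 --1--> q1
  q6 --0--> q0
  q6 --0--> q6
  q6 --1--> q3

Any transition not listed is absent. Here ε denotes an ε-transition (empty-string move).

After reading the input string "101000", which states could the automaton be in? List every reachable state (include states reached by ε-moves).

{q0, q2, q6}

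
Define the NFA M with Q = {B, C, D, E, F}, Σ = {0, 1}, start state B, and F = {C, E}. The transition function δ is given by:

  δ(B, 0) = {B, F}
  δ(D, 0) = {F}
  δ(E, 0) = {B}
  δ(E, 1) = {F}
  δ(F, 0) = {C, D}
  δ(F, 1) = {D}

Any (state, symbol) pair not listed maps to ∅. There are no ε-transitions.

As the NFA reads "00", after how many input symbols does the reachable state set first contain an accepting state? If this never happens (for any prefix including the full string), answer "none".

Start in {B}.
Read '0': {B} → {B, F}.
Read '0': {B, F} → {B, C, D, F}.
None of the earlier sets intersect F, but {B, C, D, F} does.

2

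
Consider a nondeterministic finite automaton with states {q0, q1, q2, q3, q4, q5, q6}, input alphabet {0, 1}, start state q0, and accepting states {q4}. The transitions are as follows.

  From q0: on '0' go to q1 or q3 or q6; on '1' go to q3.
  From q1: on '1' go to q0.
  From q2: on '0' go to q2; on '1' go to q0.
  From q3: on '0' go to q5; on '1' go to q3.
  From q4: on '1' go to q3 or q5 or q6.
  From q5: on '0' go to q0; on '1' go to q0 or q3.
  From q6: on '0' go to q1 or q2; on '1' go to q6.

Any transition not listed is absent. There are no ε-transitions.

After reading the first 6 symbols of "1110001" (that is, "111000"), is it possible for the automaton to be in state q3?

Start in {q0}.
Read '1': {q0} → {q3}.
Read '1': {q3} → {q3}.
Read '1': {q3} → {q3}.
Read '0': {q3} → {q5}.
Read '0': {q5} → {q0}.
Read '0': {q0} → {q1, q3, q6}.
State q3 is in {q1, q3, q6}.

Yes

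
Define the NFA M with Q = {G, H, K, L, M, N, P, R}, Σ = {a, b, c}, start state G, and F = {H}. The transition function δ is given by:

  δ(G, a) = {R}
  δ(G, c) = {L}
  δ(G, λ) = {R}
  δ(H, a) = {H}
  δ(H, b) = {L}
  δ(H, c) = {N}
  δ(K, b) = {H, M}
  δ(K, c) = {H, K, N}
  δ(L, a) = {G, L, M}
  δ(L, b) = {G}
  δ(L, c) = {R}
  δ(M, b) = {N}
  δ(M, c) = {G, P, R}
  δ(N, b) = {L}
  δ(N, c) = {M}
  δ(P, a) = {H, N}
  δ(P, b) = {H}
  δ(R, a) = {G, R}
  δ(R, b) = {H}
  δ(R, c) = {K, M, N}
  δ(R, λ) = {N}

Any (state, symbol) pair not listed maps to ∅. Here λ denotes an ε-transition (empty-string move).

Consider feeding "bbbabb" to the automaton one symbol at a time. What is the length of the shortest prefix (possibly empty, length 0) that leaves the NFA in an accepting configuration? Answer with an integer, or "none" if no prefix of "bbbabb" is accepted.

1

Start: ε-closure({G}) = {G, N, R}.
Read 'b': G→∅, N→{L}, R→{H}; now {H, L}.
None of the earlier sets intersect F, but {H, L} does.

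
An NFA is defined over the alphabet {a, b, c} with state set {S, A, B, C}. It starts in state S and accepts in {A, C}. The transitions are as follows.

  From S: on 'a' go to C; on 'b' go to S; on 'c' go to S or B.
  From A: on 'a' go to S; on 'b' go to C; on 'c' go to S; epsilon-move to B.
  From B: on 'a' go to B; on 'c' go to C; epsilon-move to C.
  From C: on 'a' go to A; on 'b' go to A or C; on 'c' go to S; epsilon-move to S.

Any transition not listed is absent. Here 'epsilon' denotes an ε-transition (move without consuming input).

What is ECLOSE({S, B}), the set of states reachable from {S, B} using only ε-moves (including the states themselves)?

Begin with {S, B}.
ε-move B → C; add C.

{S, B, C}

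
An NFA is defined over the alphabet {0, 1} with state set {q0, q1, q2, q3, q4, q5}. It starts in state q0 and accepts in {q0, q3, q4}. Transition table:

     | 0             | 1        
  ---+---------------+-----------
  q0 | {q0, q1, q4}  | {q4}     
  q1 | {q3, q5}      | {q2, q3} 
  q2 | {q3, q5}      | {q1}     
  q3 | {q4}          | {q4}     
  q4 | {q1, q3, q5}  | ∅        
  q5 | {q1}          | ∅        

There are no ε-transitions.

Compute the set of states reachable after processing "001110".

Start in {q0}.
Read '0': {q0} → {q0, q1, q4}.
Read '0': {q0, q1, q4} → {q0, q1, q3, q4, q5}.
Read '1': {q0, q1, q3, q4, q5} → {q2, q3, q4}.
Read '1': {q2, q3, q4} → {q1, q4}.
Read '1': {q1, q4} → {q2, q3}.
Read '0': {q2, q3} → {q3, q4, q5}.

{q3, q4, q5}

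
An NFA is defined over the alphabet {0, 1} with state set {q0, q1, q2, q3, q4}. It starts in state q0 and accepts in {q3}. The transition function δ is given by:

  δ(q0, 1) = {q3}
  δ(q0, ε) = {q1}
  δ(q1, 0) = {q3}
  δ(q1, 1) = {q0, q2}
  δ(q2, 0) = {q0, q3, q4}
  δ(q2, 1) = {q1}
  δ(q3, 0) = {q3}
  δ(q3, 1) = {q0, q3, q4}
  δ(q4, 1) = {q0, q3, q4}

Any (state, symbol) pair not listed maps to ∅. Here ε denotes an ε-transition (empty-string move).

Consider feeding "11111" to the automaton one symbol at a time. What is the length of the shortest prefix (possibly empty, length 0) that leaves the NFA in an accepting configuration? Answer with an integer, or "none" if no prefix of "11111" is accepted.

1

Start: ε-closure({q0}) = {q0, q1}.
Read '1': {q0, q1} → {q0, q1, q2, q3}.
None of the earlier sets intersect F, but {q0, q1, q2, q3} does.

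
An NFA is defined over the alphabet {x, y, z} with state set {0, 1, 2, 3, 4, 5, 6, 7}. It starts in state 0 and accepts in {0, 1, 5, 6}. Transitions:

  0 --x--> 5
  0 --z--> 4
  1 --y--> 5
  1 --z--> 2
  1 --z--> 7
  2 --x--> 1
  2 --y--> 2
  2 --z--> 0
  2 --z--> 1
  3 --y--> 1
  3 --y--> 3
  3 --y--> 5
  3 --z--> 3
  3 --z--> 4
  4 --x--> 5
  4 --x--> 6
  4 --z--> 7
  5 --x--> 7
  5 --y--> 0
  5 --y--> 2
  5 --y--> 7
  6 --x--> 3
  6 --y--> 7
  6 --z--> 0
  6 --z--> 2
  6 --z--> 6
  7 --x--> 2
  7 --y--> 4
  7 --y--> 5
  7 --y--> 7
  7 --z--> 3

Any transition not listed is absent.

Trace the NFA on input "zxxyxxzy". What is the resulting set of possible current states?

{1, 2, 3, 4, 5, 7}

Start in {0}.
Read 'z': {0} → {4}.
Read 'x': {4} → {5, 6}.
Read 'x': {5, 6} → {3, 7}.
Read 'y': {3, 7} → {1, 3, 4, 5, 7}.
Read 'x': {1, 3, 4, 5, 7} → {2, 5, 6, 7}.
Read 'x': {2, 5, 6, 7} → {1, 2, 3, 7}.
Read 'z': {1, 2, 3, 7} → {0, 1, 2, 3, 4, 7}.
Read 'y': {0, 1, 2, 3, 4, 7} → {1, 2, 3, 4, 5, 7}.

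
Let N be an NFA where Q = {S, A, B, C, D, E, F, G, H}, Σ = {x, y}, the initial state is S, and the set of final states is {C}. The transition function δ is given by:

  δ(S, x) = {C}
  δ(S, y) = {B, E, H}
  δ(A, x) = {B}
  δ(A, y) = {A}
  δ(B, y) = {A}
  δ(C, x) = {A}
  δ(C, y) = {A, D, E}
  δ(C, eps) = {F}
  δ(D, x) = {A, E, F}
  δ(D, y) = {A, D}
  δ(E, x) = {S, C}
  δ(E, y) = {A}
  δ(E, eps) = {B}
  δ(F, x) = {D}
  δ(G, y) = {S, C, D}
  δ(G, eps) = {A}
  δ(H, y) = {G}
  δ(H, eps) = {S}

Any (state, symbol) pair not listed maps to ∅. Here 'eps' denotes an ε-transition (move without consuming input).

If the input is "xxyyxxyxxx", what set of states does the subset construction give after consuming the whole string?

{A, B, C, D, E, F}

Start in {S}.
Read 'x': S→{C}; union {C}; ε-closure = {C, F}.
Read 'x': C→{A}, F→{D}; now {A, D}.
Read 'y': A→{A}, D→{A, D}; now {A, D}.
Read 'y': A→{A}, D→{A, D}; now {A, D}.
Read 'x': A→{B}, D→{A, E, F}; now {A, B, E, F}.
Read 'x': A→{B}, B→∅, E→{S, C}, F→{D}; union {S, B, C, D}; ε-closure = {S, B, C, D, F}.
Read 'y': S→{B, E, H}, B→{A}, C→{A, D, E}, D→{A, D}, F→∅; union {A, B, D, E, H}; ε-closure = {S, A, B, D, E, H}.
Read 'x': S→{C}, A→{B}, B→∅, D→{A, E, F}, E→{S, C}, H→∅; now {S, A, B, C, E, F}.
Read 'x': S→{C}, A→{B}, B→∅, C→{A}, E→{S, C}, F→{D}; union {S, A, B, C, D}; ε-closure = {S, A, B, C, D, F}.
Read 'x': S→{C}, A→{B}, B→∅, C→{A}, D→{A, E, F}, F→{D}; now {A, B, C, D, E, F}.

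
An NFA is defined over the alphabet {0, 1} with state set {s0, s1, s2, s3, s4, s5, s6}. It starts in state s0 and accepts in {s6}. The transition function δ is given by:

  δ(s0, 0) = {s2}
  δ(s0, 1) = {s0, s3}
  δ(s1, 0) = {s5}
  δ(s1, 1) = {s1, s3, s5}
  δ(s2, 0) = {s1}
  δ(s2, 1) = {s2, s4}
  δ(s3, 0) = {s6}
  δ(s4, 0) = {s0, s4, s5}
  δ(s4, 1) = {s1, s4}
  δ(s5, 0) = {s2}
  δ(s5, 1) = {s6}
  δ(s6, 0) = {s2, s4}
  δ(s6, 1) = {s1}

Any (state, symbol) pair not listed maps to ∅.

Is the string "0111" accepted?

No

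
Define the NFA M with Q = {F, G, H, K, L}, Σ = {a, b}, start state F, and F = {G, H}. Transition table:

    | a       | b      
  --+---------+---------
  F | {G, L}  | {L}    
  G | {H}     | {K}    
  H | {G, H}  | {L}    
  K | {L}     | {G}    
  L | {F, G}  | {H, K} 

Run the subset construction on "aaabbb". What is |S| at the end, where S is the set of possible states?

4

Start in {F}.
Read 'a': F→{G, L}; now {G, L}.
Read 'a': G→{H}, L→{F, G}; now {F, G, H}.
Read 'a': F→{G, L}, G→{H}, H→{G, H}; now {G, H, L}.
Read 'b': G→{K}, H→{L}, L→{H, K}; now {H, K, L}.
Read 'b': H→{L}, K→{G}, L→{H, K}; now {G, H, K, L}.
Read 'b': G→{K}, H→{L}, K→{G}, L→{H, K}; now {G, H, K, L}.
That set has 4 states.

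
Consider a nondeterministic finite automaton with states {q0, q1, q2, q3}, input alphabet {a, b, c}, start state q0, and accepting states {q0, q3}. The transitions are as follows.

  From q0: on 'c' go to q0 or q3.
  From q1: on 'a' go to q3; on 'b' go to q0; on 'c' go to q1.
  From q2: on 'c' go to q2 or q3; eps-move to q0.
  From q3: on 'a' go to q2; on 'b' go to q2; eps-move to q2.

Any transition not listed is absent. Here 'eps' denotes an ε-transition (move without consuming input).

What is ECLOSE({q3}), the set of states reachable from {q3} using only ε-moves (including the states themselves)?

{q0, q2, q3}

Begin with {q3}.
ε-move q3 → q2; add q2.
ε-move q2 → q0; add q0.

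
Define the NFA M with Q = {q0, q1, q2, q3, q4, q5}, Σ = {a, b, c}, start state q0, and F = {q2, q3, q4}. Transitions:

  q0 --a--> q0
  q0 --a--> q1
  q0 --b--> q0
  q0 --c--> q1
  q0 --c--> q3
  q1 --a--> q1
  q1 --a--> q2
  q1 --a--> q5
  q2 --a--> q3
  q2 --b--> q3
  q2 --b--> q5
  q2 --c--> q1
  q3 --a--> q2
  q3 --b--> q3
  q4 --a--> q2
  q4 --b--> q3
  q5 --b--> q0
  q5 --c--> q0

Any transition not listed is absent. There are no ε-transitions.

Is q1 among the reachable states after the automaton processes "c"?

Yes

Start in {q0}.
Read 'c': {q0} → {q1, q3}.
State q1 is in {q1, q3}.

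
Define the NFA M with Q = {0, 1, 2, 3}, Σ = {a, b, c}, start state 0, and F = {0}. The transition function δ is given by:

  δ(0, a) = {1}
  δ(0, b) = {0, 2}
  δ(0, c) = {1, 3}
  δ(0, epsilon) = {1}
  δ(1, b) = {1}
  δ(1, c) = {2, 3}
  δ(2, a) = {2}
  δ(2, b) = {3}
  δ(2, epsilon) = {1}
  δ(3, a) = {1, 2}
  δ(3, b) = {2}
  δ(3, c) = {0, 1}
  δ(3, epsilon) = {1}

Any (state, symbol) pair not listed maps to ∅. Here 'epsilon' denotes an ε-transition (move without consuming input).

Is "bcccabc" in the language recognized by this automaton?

Start: ε-closure({0}) = {0, 1}.
Read 'b': 0→{0, 2}, 1→{1}; now {0, 1, 2}.
Read 'c': 0→{1, 3}, 1→{2, 3}, 2→∅; now {1, 2, 3}.
Read 'c': 1→{2, 3}, 2→∅, 3→{0, 1}; now {0, 1, 2, 3}.
Read 'c': 0→{1, 3}, 1→{2, 3}, 2→∅, 3→{0, 1}; now {0, 1, 2, 3}.
Read 'a': 0→{1}, 1→∅, 2→{2}, 3→{1, 2}; now {1, 2}.
Read 'b': 1→{1}, 2→{3}; now {1, 3}.
Read 'c': 1→{2, 3}, 3→{0, 1}; now {0, 1, 2, 3}.
The final set {0, 1, 2, 3} contains the accepting state 0.

Yes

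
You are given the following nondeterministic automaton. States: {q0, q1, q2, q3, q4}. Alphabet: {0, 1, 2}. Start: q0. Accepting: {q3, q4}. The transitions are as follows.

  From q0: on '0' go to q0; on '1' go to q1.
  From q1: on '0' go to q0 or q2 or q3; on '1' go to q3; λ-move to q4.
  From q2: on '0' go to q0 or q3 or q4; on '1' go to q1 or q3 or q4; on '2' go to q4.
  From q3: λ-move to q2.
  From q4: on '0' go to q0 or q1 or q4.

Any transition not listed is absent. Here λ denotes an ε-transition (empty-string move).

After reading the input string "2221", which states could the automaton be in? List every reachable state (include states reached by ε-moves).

∅

Start in {q0}.
Read '2': q0→∅; now ∅.
The set is empty and remains empty for the remaining 3 symbols.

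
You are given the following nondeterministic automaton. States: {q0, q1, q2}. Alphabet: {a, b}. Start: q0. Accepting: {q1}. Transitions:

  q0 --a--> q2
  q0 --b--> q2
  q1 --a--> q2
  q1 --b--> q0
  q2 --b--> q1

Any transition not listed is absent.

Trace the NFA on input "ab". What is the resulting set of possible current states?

{q1}

Start in {q0}.
Read 'a': q0→{q2}; now {q2}.
Read 'b': q2→{q1}; now {q1}.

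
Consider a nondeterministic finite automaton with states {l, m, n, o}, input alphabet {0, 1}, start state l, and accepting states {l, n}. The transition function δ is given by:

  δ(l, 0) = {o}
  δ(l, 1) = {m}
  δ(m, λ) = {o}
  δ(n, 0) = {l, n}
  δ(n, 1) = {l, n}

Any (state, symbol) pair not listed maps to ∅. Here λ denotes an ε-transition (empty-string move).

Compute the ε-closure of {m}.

{m, o}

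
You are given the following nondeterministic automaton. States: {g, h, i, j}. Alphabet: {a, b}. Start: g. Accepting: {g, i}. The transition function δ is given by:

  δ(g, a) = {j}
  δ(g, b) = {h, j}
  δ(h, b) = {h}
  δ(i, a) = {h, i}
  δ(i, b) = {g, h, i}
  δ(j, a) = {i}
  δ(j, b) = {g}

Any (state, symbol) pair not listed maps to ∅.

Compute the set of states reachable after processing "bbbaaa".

Start in {g}.
Read 'b': g→{h, j}; now {h, j}.
Read 'b': h→{h}, j→{g}; now {g, h}.
Read 'b': g→{h, j}, h→{h}; now {h, j}.
Read 'a': h→∅, j→{i}; now {i}.
Read 'a': i→{h, i}; now {h, i}.
Read 'a': h→∅, i→{h, i}; now {h, i}.

{h, i}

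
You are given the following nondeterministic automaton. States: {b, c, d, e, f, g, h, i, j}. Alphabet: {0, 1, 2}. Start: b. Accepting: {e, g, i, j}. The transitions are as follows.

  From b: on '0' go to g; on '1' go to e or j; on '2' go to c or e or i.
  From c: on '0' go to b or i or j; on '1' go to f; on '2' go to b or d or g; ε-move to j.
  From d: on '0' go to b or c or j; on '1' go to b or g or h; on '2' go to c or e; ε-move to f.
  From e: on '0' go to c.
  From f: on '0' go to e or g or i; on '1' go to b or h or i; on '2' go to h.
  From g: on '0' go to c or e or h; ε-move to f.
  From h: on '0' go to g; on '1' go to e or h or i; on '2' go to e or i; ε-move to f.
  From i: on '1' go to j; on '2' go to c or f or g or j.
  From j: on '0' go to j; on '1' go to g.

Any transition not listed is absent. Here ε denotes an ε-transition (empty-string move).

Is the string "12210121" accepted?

No

Start in {b}.
Read '1': b→{e, j}; now {e, j}.
Read '2': e→∅, j→∅; now ∅.
The set is empty and remains empty for the remaining 6 symbols.
The final set ∅ contains no accepting state.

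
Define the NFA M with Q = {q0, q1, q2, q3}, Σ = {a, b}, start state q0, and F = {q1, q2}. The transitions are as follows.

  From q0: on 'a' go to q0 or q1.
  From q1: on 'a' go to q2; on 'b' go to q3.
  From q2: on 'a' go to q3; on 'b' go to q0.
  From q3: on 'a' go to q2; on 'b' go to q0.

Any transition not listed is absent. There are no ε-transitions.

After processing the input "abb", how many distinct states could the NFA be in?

1

Start in {q0}.
Read 'a': {q0} → {q0, q1}.
Read 'b': {q0, q1} → {q3}.
Read 'b': {q3} → {q0}.
That set has 1 state.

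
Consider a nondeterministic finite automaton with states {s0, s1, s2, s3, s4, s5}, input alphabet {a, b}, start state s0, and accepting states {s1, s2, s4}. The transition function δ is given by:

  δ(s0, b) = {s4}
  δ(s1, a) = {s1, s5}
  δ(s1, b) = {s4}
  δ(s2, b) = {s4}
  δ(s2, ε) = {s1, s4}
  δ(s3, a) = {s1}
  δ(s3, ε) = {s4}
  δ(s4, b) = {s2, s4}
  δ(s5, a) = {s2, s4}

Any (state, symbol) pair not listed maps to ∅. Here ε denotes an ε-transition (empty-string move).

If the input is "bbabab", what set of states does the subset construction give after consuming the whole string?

∅

Start in {s0}.
Read 'b': s0→{s4}; now {s4}.
Read 'b': s4→{s2, s4}; union {s2, s4}; ε-closure = {s1, s2, s4}.
Read 'a': s1→{s1, s5}, s2→∅, s4→∅; now {s1, s5}.
Read 'b': s1→{s4}, s5→∅; now {s4}.
Read 'a': s4→∅; now ∅.
The set is empty and remains empty for the remaining 1 symbol.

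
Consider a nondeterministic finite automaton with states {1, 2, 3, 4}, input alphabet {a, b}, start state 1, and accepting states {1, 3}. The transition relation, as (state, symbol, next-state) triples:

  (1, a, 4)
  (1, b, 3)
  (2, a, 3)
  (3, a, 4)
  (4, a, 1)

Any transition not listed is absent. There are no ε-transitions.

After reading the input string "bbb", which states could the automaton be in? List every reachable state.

∅

Start in {1}.
Read 'b': 1→{3}; now {3}.
Read 'b': 3→∅; now ∅.
The set is empty and remains empty for the remaining 1 symbol.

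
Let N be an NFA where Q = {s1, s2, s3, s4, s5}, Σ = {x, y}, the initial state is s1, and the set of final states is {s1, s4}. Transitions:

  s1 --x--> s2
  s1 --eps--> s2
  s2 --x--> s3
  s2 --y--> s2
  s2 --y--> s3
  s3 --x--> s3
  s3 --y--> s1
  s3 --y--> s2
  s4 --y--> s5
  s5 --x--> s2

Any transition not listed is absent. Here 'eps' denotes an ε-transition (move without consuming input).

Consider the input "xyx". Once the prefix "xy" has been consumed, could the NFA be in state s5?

Start: ε-closure({s1}) = {s1, s2}.
Read 'x': s1→{s2}, s2→{s3}; now {s2, s3}.
Read 'y': s2→{s2, s3}, s3→{s1, s2}; now {s1, s2, s3}.
State s5 is not in {s1, s2, s3}.

No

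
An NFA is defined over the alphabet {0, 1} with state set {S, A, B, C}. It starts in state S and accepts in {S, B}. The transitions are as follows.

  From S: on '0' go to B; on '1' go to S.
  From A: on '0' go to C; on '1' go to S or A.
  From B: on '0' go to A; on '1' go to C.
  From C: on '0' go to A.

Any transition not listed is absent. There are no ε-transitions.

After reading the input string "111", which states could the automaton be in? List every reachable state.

{S}

Start in {S}.
Read '1': S→{S}; now {S}.
Read '1': S→{S}; now {S}.
Read '1': S→{S}; now {S}.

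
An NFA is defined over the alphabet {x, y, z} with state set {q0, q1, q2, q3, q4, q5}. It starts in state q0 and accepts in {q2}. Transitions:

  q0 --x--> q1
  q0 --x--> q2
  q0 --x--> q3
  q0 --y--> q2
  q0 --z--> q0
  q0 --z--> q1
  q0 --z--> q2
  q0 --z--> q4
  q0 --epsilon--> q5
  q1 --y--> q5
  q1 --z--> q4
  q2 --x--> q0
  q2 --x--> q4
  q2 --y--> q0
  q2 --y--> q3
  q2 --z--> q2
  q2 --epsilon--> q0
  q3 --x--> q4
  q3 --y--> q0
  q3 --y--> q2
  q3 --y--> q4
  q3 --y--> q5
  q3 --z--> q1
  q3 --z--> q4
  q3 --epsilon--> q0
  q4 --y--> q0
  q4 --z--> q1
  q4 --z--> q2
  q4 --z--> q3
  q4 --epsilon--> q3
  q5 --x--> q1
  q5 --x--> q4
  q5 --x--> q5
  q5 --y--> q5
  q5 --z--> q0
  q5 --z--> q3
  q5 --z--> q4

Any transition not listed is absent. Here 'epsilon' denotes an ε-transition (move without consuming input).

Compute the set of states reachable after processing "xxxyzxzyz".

{q0, q1, q2, q3, q4, q5}

Start: ε-closure({q0}) = {q0, q5}.
Read 'x': q0→{q1, q2, q3}, q5→{q1, q4, q5}; union {q1, q2, q3, q4, q5}; ε-closure = {q0, q1, q2, q3, q4, q5}.
Read 'x': q0→{q1, q2, q3}, q1→∅, q2→{q0, q4}, q3→{q4}, q4→∅, q5→{q1, q4, q5}; now {q0, q1, q2, q3, q4, q5}.
Read 'x': q0→{q1, q2, q3}, q1→∅, q2→{q0, q4}, q3→{q4}, q4→∅, q5→{q1, q4, q5}; now {q0, q1, q2, q3, q4, q5}.
Read 'y': q0→{q2}, q1→{q5}, q2→{q0, q3}, q3→{q0, q2, q4, q5}, q4→{q0}, q5→{q5}; now {q0, q2, q3, q4, q5}.
Read 'z': q0→{q0, q1, q2, q4}, q2→{q2}, q3→{q1, q4}, q4→{q1, q2, q3}, q5→{q0, q3, q4}; union {q0, q1, q2, q3, q4}; ε-closure = {q0, q1, q2, q3, q4, q5}.
Read 'x': q0→{q1, q2, q3}, q1→∅, q2→{q0, q4}, q3→{q4}, q4→∅, q5→{q1, q4, q5}; now {q0, q1, q2, q3, q4, q5}.
Read 'z': q0→{q0, q1, q2, q4}, q1→{q4}, q2→{q2}, q3→{q1, q4}, q4→{q1, q2, q3}, q5→{q0, q3, q4}; union {q0, q1, q2, q3, q4}; ε-closure = {q0, q1, q2, q3, q4, q5}.
Read 'y': q0→{q2}, q1→{q5}, q2→{q0, q3}, q3→{q0, q2, q4, q5}, q4→{q0}, q5→{q5}; now {q0, q2, q3, q4, q5}.
Read 'z': q0→{q0, q1, q2, q4}, q2→{q2}, q3→{q1, q4}, q4→{q1, q2, q3}, q5→{q0, q3, q4}; union {q0, q1, q2, q3, q4}; ε-closure = {q0, q1, q2, q3, q4, q5}.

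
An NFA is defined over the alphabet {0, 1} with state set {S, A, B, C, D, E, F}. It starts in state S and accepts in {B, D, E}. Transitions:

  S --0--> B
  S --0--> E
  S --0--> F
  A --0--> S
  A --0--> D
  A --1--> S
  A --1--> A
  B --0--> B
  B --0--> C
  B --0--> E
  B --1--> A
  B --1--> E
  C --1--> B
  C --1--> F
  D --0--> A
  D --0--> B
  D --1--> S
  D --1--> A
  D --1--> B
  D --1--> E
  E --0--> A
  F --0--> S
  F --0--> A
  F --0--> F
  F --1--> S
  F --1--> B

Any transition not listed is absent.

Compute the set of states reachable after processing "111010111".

∅

Start in {S}.
Read '1': {S} → ∅.
The set is empty and remains empty for the remaining 8 symbols.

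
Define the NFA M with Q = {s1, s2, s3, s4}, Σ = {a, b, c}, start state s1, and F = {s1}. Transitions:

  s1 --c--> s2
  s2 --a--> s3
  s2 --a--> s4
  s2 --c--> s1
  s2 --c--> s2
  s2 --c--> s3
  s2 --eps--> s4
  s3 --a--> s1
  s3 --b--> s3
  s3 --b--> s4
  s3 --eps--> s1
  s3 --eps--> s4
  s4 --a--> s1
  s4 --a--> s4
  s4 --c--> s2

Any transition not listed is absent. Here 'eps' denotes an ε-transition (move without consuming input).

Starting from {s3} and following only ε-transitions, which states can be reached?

Begin with {s3}.
ε-move s3 → s1; add s1.
ε-move s3 → s4; add s4.

{s1, s3, s4}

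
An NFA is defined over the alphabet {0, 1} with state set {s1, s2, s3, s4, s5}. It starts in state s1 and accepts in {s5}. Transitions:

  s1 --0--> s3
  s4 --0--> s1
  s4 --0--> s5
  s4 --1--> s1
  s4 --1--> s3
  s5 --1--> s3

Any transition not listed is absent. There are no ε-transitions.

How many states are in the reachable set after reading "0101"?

0

Start in {s1}.
Read '0': {s1} → {s3}.
Read '1': {s3} → ∅.
The set is empty and remains empty for the remaining 2 symbols.
That set has 0 states.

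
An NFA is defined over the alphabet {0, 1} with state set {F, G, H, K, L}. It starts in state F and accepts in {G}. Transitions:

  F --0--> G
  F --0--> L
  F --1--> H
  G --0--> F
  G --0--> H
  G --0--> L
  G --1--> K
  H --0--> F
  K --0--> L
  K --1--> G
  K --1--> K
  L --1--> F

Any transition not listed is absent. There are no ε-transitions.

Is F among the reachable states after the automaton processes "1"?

No

Start in {F}.
Read '1': {F} → {H}.
State F is not in {H}.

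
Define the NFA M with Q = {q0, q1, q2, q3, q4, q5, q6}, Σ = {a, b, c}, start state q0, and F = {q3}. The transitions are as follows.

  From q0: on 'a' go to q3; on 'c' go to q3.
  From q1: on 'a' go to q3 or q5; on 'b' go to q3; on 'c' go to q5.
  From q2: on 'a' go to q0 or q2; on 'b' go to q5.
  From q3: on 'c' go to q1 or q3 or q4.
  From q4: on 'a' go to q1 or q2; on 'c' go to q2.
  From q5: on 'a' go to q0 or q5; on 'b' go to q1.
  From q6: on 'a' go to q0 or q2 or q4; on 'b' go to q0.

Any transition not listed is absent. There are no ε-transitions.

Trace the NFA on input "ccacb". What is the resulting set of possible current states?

Start in {q0}.
Read 'c': {q0} → {q3}.
Read 'c': {q3} → {q1, q3, q4}.
Read 'a': {q1, q3, q4} → {q1, q2, q3, q5}.
Read 'c': {q1, q2, q3, q5} → {q1, q3, q4, q5}.
Read 'b': {q1, q3, q4, q5} → {q1, q3}.

{q1, q3}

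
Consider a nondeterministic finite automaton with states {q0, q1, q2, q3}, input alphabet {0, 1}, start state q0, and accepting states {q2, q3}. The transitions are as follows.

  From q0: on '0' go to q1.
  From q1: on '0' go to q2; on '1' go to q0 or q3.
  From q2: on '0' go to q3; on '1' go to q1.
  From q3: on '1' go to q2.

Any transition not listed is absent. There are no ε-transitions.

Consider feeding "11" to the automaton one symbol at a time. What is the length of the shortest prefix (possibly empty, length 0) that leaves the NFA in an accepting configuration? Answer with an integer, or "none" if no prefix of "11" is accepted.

none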